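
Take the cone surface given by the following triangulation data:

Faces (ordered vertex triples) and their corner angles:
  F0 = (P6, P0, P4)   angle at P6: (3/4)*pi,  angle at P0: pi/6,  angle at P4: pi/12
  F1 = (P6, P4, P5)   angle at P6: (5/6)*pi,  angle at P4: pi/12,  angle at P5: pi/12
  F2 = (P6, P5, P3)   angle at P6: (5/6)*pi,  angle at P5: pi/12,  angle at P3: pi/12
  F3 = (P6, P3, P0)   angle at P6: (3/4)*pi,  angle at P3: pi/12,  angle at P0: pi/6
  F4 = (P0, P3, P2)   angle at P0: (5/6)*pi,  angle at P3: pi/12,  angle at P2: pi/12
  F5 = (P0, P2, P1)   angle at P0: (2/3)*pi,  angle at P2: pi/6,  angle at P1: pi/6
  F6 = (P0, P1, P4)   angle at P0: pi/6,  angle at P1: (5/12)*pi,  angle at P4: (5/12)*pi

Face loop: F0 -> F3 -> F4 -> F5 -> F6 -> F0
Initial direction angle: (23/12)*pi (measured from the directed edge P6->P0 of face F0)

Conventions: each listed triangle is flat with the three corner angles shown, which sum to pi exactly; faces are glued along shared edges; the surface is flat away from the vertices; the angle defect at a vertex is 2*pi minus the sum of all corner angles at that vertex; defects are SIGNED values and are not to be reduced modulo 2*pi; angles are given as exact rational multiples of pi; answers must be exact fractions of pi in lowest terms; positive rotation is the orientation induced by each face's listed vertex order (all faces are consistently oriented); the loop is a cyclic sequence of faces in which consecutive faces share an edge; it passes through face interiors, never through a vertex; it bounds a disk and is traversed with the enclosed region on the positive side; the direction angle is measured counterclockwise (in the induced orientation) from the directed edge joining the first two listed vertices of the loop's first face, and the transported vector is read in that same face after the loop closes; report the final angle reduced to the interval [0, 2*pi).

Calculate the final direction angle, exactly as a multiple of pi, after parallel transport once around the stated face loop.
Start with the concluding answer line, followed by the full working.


Answer: final direction angle = (23/12)*pi

enclosed vertex P0: corner angles sum to 2*pi, defect = 2*pi - 2*pi = 0
final direction = starting direction + enclosed defect total, reduced mod 2*pi (induced orientation)
final angle = (23/12)*pi + 0 = (23/12)*pi (mod 2*pi)


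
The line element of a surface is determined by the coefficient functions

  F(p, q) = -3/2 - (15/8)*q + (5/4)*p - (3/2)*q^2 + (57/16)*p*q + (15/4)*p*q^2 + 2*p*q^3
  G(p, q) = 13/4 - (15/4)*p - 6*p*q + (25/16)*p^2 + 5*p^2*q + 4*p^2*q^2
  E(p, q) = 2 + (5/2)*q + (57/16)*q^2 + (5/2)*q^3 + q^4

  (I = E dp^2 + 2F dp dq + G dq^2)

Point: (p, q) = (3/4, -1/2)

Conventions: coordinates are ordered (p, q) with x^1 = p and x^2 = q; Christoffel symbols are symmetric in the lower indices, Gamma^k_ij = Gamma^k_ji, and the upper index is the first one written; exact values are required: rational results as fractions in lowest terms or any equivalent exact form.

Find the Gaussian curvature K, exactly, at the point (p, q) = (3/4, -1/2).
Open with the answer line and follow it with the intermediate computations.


Answer: K = -4096/635209

E = 89/64, F = -105/128, G = 697/256, EG - F^2 = 797/256 at the point
E_p = 0, E_q = 5/16, F_p = 5/32, F_q = 39/64, G_p = -21/32, G_q = -63/16
E_qq = 21/8, F_pq = 21/16, G_pp = 1/8
Compute both Brioschi determinants and normalise by (EG - F^2)^2.
M1 = [[-E_qq/2 + F_pq - G_pp/2, E_p/2, F_p - E_q/2], [F_q - G_p/2, E, F], [G_q/2, F, G]] = [[-1/16, 0, 0], [15/16, 89/64, -105/128], [-63/32, -105/128, 697/256]]; det M1 = -797/4096
M2 = [[0, E_q/2, G_p/2], [E_q/2, E, F], [G_p/2, F, G]] = [[0, 5/32, -21/64], [5/32, 89/64, -105/128], [-21/64, -105/128, 697/256]]; det M2 = -541/4096
det M1 - det M2 = -1/16; K = -1/16 / (797/256)^2 = -4096/635209


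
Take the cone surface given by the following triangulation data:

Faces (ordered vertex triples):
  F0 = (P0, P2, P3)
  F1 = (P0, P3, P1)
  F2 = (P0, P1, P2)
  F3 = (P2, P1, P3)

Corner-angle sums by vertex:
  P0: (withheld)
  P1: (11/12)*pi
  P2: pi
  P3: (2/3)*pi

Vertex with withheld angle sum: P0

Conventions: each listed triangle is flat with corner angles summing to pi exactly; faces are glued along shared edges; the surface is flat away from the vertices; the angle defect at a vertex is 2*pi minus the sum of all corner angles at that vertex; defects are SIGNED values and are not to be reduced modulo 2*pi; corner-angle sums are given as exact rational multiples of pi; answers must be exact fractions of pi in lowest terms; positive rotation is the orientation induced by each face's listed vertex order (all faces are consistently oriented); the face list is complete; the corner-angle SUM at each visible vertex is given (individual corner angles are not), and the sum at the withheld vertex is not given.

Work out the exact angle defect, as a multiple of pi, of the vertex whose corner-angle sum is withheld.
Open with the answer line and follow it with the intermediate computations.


Answer: defect(P0) = (7/12)*pi

V = 4, E = 6, F = 4; chi = V - E + F = 2
Gauss-Bonnet: total defect = 2*pi*chi = 4*pi; visible defects sum to (41/12)*pi


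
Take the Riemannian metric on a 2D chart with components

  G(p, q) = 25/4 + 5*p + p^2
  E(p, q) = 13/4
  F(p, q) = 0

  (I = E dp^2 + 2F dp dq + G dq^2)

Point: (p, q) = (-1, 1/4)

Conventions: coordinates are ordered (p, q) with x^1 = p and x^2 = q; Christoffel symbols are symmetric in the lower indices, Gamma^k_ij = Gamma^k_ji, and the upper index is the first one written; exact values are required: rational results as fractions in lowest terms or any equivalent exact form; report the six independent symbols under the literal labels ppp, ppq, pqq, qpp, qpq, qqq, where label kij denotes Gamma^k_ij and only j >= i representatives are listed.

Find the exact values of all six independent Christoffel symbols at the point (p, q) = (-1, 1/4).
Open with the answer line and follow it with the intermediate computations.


Answer: Gamma_ppp = 0, Gamma_ppq = 0, Gamma_pqq = -6/13, Gamma_qpp = 0, Gamma_qpq = 2/3, Gamma_qqq = 0

E = 13/4, F = 0, G = 9/4 at the point
E_p = 0, E_q = 0, F_p = 0, F_q = 0, G_p = 3, G_q = 0
EG - F^2 = 117/16;  g^inv = (16/117) * [[9/4, 0], [0, 13/4]]
first-kind symbols [ij,l] = (1/2)(d_i g_jl + d_j g_il - d_l g_ij): [pp,p] = E_p/2 = 0, [pp,q] = F_p - E_q/2 = 0, [pq,p] = E_q/2 = 0, [pq,q] = G_p/2 = 3/2, [qq,p] = F_q - G_p/2 = -3/2, [qq,q] = G_q/2 = 0
Gamma^p_ij = (G*[ij,p] - F*[ij,q])/(EG - F^2), Gamma^q_ij = (E*[ij,q] - F*[ij,p])/(EG - F^2)


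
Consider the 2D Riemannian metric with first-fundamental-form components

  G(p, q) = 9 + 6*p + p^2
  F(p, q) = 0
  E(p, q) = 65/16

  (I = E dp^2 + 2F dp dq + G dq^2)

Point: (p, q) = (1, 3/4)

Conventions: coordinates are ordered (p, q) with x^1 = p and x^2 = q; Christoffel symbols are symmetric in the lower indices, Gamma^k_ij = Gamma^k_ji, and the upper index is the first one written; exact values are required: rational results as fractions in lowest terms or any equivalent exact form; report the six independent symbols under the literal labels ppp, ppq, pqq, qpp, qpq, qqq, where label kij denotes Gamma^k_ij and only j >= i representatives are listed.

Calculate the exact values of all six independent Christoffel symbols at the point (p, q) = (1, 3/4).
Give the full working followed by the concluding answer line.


E = 65/16, F = 0, G = 16 at the point
E_p = 0, E_q = 0, F_p = 0, F_q = 0, G_p = 8, G_q = 0
EG - F^2 = 65;  g^inv = (1/65) * [[16, 0], [0, 65/16]]
first-kind symbols [ij,l] = (1/2)(d_i g_jl + d_j g_il - d_l g_ij): [pp,p] = E_p/2 = 0, [pp,q] = F_p - E_q/2 = 0, [pq,p] = E_q/2 = 0, [pq,q] = G_p/2 = 4, [qq,p] = F_q - G_p/2 = -4, [qq,q] = G_q/2 = 0
Gamma^p_ij = (G*[ij,p] - F*[ij,q])/(EG - F^2), Gamma^q_ij = (E*[ij,q] - F*[ij,p])/(EG - F^2)

Answer: Gamma_ppp = 0, Gamma_ppq = 0, Gamma_pqq = -64/65, Gamma_qpp = 0, Gamma_qpq = 1/4, Gamma_qqq = 0


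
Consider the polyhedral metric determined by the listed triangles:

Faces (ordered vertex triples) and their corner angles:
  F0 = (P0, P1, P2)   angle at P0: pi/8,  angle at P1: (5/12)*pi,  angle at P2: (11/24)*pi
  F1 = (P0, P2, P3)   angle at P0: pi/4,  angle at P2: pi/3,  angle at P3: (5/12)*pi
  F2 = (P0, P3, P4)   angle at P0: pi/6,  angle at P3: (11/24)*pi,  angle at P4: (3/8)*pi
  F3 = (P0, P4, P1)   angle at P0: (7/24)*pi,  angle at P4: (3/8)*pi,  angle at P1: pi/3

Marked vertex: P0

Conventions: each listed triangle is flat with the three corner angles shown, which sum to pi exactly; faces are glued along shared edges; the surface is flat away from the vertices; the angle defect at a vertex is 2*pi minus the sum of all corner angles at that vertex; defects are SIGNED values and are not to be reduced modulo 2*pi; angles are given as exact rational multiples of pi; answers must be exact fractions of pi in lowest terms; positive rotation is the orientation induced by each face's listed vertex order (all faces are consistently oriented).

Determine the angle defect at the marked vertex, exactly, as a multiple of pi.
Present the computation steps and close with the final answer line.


Sum of corner angles at P0: (5/6)*pi
defect = 2*pi - (5/6)*pi

Answer: defect(P0) = (7/6)*pi


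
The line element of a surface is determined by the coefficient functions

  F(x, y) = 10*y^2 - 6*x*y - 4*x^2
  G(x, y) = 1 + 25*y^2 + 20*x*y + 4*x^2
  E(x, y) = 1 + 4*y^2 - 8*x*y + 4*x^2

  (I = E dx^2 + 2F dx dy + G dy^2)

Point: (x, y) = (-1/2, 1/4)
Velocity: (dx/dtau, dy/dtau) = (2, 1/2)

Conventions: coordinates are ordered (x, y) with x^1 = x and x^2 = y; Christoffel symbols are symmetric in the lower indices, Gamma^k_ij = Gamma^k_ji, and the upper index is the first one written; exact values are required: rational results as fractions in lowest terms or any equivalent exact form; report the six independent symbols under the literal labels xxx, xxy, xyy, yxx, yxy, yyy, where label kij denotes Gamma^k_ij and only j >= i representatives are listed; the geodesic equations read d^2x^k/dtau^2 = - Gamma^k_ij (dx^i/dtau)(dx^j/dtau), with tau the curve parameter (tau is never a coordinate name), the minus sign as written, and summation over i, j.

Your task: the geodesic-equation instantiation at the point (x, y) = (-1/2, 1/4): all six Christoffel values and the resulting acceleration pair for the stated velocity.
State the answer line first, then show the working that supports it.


Answer: Gamma_xxx = -48/53, Gamma_xxy = 48/53, Gamma_xyy = 120/53, Gamma_yxx = -8/53, Gamma_yxy = 8/53, Gamma_yyy = 20/53; accelerations (d^2x/dtau^2, d^2y/dtau^2) = (66/53, 11/53)

E = 13/4, F = 3/8, G = 17/16 at the point
E_x = -6, E_y = 6, F_x = 5/2, F_y = 8, G_x = 1, G_y = 5/2
EG - F^2 = 53/16;  g^inv = (16/53) * [[17/16, -3/8], [-3/8, 13/4]]
first-kind symbols [ij,l] = (1/2)(d_i g_jl + d_j g_il - d_l g_ij): [xx,x] = E_x/2 = -3, [xx,y] = F_x - E_y/2 = -1/2, [xy,x] = E_y/2 = 3, [xy,y] = G_x/2 = 1/2, [yy,x] = F_y - G_x/2 = 15/2, [yy,y] = G_y/2 = 5/4
Gamma^x_ij = (G*[ij,x] - F*[ij,y])/(EG - F^2), Gamma^y_ij = (E*[ij,y] - F*[ij,x])/(EG - F^2)
Gamma_xxx = -48/53, Gamma_xxy = 48/53, Gamma_xyy = 120/53, Gamma_yxx = -8/53, Gamma_yxy = 8/53, Gamma_yyy = 20/53
d^2x/dtau^2 = -(Gamma_xxx*(2)^2 + 2*Gamma_xxy*(2)*(1/2) + Gamma_xyy*(1/2)^2) = 66/53
d^2y/dtau^2 = -(Gamma_yxx*(2)^2 + 2*Gamma_yxy*(2)*(1/2) + Gamma_yyy*(1/2)^2) = 11/53


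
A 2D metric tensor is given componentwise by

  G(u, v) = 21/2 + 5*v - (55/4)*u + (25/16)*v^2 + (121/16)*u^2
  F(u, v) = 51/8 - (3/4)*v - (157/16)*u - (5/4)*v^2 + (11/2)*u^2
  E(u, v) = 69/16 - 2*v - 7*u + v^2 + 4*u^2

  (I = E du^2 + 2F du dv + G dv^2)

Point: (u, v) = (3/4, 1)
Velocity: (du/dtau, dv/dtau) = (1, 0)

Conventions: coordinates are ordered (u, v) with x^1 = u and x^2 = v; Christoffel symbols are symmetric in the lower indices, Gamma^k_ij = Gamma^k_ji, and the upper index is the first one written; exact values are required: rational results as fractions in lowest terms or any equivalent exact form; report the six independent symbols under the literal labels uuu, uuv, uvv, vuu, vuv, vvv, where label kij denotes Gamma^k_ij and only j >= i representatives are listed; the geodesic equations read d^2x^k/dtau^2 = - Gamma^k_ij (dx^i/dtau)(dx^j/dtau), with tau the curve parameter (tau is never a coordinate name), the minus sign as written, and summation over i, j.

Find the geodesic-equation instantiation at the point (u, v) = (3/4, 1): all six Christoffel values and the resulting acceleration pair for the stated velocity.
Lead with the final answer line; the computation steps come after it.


Answer: Gamma_uuu = -5459/3509, Gamma_uuv = 49/1276, Gamma_uvv = -376307/56144, Gamma_vuu = -444/3509, Gamma_vuv = -35/319, Gamma_vvv = 6117/14036; accelerations (d^2u/dtau^2, d^2v/dtau^2) = (5459/3509, 444/3509)

E = 5/16, F = 7/64, G = 2817/256 at the point
E_u = -1, E_v = 0, F_u = -25/16, F_v = -13/4, G_u = -77/32, G_v = 65/8
EG - F^2 = 3509/1024;  g^inv = (1024/3509) * [[2817/256, -7/64], [-7/64, 5/16]]
first-kind symbols [ij,l] = (1/2)(d_i g_jl + d_j g_il - d_l g_ij): [uu,u] = E_u/2 = -1/2, [uu,v] = F_u - E_v/2 = -25/16, [uv,u] = E_v/2 = 0, [uv,v] = G_u/2 = -77/64, [vv,u] = F_v - G_u/2 = -131/64, [vv,v] = G_v/2 = 65/16
Gamma^u_ij = (G*[ij,u] - F*[ij,v])/(EG - F^2), Gamma^v_ij = (E*[ij,v] - F*[ij,u])/(EG - F^2)
Gamma_uuu = -5459/3509, Gamma_uuv = 49/1276, Gamma_uvv = -376307/56144, Gamma_vuu = -444/3509, Gamma_vuv = -35/319, Gamma_vvv = 6117/14036
d^2u/dtau^2 = -(Gamma_uuu*(1)^2 + 2*Gamma_uuv*(1)*(0) + Gamma_uvv*(0)^2) = 5459/3509
d^2v/dtau^2 = -(Gamma_vuu*(1)^2 + 2*Gamma_vuv*(1)*(0) + Gamma_vvv*(0)^2) = 444/3509


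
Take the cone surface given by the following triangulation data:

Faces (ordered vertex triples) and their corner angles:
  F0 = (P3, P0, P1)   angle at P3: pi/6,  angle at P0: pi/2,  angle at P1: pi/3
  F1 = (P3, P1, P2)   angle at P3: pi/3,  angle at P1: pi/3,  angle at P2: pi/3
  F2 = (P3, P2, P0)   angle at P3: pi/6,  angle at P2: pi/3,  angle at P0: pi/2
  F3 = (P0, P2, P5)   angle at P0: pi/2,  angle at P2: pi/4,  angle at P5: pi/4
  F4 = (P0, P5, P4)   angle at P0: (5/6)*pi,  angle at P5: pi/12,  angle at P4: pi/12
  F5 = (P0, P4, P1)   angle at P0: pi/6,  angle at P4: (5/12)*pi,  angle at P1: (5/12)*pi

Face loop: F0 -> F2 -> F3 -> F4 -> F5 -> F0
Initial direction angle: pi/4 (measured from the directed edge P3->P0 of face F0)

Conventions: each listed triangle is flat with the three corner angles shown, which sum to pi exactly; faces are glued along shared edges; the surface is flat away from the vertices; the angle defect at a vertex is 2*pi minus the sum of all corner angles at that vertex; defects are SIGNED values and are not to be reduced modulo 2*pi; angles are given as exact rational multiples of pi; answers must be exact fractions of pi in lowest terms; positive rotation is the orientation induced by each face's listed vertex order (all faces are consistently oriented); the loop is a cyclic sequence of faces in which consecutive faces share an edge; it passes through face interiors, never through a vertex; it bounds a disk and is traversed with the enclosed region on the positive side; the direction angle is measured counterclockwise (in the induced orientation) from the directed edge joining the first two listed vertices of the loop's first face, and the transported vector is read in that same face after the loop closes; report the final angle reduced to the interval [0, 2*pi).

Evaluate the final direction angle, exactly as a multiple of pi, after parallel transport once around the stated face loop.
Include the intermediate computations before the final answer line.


enclosed vertex P0: corner angles sum to (5/2)*pi, defect = 2*pi - (5/2)*pi = -pi/2
summing the enclosed defects onto the initial angle, mod 2*pi in the induced orientation:
final angle = pi/4 - pi/2 = (7/4)*pi (mod 2*pi)

Answer: final direction angle = (7/4)*pi


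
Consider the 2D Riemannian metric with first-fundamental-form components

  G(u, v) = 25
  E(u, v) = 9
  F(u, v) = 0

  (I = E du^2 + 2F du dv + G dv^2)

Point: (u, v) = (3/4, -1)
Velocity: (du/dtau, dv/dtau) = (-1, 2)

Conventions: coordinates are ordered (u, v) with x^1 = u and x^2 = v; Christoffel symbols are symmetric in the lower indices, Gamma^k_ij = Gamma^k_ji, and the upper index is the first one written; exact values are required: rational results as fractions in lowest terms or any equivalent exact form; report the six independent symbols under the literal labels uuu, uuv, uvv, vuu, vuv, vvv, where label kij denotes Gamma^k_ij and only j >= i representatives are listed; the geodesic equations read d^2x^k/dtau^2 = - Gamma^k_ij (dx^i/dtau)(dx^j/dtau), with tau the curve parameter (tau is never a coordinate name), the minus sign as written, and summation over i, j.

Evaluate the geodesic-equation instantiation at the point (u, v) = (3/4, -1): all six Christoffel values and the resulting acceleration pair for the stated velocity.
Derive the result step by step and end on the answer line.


E = 9, F = 0, G = 25 at the point
E_u = 0, E_v = 0, F_u = 0, F_v = 0, G_u = 0, G_v = 0
EG - F^2 = 225;  g^inv = (1/225) * [[25, 0], [0, 9]]
first-kind symbols [ij,l] = (1/2)(d_i g_jl + d_j g_il - d_l g_ij): [uu,u] = E_u/2 = 0, [uu,v] = F_u - E_v/2 = 0, [uv,u] = E_v/2 = 0, [uv,v] = G_u/2 = 0, [vv,u] = F_v - G_u/2 = 0, [vv,v] = G_v/2 = 0
Gamma^u_ij = (G*[ij,u] - F*[ij,v])/(EG - F^2), Gamma^v_ij = (E*[ij,v] - F*[ij,u])/(EG - F^2)
Gamma_uuu = 0, Gamma_uuv = 0, Gamma_uvv = 0, Gamma_vuu = 0, Gamma_vuv = 0, Gamma_vvv = 0
d^2u/dtau^2 = -(Gamma_uuu*(-1)^2 + 2*Gamma_uuv*(-1)*(2) + Gamma_uvv*(2)^2) = 0
d^2v/dtau^2 = -(Gamma_vuu*(-1)^2 + 2*Gamma_vuv*(-1)*(2) + Gamma_vvv*(2)^2) = 0

Answer: Gamma_uuu = 0, Gamma_uuv = 0, Gamma_uvv = 0, Gamma_vuu = 0, Gamma_vuv = 0, Gamma_vvv = 0; accelerations (d^2u/dtau^2, d^2v/dtau^2) = (0, 0)


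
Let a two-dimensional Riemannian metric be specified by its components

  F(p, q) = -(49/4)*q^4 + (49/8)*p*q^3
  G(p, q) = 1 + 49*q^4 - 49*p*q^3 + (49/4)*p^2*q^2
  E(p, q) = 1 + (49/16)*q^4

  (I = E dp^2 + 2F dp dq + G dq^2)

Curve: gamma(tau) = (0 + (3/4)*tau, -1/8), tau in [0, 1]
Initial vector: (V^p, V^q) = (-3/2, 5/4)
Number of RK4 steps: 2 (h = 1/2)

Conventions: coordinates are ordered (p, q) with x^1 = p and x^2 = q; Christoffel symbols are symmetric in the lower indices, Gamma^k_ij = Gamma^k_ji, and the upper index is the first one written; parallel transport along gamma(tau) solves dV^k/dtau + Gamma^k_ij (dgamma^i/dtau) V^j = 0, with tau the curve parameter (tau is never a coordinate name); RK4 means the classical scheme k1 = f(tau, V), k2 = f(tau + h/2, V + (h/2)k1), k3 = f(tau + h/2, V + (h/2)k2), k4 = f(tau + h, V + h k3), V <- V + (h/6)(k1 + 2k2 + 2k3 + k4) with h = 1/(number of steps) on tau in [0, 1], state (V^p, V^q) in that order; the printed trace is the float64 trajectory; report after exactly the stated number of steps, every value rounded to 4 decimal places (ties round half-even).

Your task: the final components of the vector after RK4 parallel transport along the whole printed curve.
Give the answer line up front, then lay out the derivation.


Answer: V^p = -1.4900, V^q = 1.1521

gamma'(tau) = (3/4, 0); f(tau, V)^k = -Gamma^k_ij(gamma(tau)) gamma'^i(tau) V^j; h = 1/2; intermediate values shown to 6 dp
curve data and Christoffel symbols at the stage parameters:
  tau = 0.000000: gamma = (0.000000, -0.125000), gamma' = (0.750000, 0.000000); Gamma_ppp = 0.000000, Gamma_ppq = -0.011813, Gamma_pqq = 0.047251, Gamma_qpp = 0.000000, Gamma_qpq = 0.047251, Gamma_qqq = -0.189004
  tau = 0.250000: gamma = (0.187500, -0.125000), gamma' = (0.750000, 0.000000); Gamma_ppp = 0.000000, Gamma_ppq = -0.011532, Gamma_pqq = 0.063425, Gamma_qpp = 0.000000, Gamma_qpq = 0.080723, Gamma_qqq = -0.443974
  tau = 0.500000: gamma = (0.375000, -0.125000), gamma' = (0.750000, 0.000000); Gamma_ppp = 0.000000, Gamma_ppq = -0.011123, Gamma_pqq = 0.077861, Gamma_qpp = 0.000000, Gamma_qpq = 0.111229, Gamma_qqq = -0.778605
  tau = 0.750000: gamma = (0.562500, -0.125000), gamma' = (0.750000, 0.000000); Gamma_ppp = 0.000000, Gamma_ppq = -0.010614, Gamma_pqq = 0.090217, Gamma_qpp = 0.000000, Gamma_qpq = 0.137980, Gamma_qqq = -1.172826
  tau = 1.000000: gamma = (0.750000, -0.125000), gamma' = (0.750000, 0.000000); Gamma_ppp = 0.000000, Gamma_ppq = -0.010035, Gamma_pqq = 0.100347, Gamma_qpp = 0.000000, Gamma_qpq = 0.160555, Gamma_qqq = -1.605550
step 0: V^p = -1.5000, V^q = 1.2500
step 1: k1 = (0.011074, -0.044298), k2 = (0.010715, -0.075007), k3 = (0.010649, -0.074542), k4 = (0.010117, -0.101168); V <- V + (h/6)(k1 + 2k2 + 2k3 + k4): V^p = -1.4947, V^q = 1.2130
step 2: k1 = (0.010119, -0.101187), k2 = (0.009454, -0.122904), k3 = (0.009411, -0.122342), k4 = (0.008668, -0.138693); V <- V + (h/6)(k1 + 2k2 + 2k3 + k4): V^p = -1.4900, V^q = 1.1521


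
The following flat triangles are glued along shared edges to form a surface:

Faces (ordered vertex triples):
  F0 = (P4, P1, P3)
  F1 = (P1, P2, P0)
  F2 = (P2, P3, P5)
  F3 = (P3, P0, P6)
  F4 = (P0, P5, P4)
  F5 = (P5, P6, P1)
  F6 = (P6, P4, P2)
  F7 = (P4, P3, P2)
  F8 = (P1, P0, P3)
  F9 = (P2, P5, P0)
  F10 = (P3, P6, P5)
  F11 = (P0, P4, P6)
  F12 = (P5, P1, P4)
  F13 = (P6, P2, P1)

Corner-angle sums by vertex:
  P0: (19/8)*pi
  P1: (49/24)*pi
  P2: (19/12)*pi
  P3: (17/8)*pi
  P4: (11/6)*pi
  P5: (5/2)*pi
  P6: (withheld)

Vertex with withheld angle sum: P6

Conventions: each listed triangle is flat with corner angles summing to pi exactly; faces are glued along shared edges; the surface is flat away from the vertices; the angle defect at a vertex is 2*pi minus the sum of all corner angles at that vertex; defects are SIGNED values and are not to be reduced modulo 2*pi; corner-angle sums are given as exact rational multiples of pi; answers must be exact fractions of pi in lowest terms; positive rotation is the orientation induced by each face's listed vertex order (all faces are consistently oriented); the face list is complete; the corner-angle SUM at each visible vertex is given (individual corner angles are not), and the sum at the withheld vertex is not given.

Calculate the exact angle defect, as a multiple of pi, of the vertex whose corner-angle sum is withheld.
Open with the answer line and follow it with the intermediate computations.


Answer: defect(P6) = (11/24)*pi

V = 7, E = 21, F = 14; chi = V - E + F = 0
Gauss-Bonnet: total defect = 2*pi*chi = 0; visible defects sum to (-11/24)*pi


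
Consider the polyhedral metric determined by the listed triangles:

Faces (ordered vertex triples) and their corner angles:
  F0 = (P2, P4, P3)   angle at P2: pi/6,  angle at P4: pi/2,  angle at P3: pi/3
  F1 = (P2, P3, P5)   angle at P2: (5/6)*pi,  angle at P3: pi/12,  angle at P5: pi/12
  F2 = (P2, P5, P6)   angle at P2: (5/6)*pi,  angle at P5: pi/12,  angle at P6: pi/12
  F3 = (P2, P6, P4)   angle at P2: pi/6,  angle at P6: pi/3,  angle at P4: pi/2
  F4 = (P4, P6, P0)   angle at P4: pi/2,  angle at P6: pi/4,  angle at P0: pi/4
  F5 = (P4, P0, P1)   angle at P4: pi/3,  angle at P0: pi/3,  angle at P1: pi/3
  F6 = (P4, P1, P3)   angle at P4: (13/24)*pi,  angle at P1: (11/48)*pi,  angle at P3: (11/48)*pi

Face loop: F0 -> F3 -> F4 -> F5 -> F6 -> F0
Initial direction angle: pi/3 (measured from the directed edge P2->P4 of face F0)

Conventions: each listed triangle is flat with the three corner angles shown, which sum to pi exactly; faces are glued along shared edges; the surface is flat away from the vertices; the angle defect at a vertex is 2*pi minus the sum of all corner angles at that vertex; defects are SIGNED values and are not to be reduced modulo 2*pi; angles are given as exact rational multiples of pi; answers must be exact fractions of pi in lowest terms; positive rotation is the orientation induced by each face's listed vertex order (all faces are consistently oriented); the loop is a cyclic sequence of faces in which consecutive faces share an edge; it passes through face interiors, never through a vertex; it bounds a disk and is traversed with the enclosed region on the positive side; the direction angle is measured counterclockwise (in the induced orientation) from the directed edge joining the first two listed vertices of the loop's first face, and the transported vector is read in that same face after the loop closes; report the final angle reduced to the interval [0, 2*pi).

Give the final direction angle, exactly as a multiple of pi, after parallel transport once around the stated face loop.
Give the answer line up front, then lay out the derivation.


Answer: final direction angle = (47/24)*pi

enclosed vertex P4: corner angles sum to (19/8)*pi, defect = 2*pi - (19/8)*pi = (-3/8)*pi
holonomy = initial angle + sum of enclosed defects (mod 2*pi), positive in the induced orientation
final angle = pi/3 - (3/8)*pi = (47/24)*pi (mod 2*pi)


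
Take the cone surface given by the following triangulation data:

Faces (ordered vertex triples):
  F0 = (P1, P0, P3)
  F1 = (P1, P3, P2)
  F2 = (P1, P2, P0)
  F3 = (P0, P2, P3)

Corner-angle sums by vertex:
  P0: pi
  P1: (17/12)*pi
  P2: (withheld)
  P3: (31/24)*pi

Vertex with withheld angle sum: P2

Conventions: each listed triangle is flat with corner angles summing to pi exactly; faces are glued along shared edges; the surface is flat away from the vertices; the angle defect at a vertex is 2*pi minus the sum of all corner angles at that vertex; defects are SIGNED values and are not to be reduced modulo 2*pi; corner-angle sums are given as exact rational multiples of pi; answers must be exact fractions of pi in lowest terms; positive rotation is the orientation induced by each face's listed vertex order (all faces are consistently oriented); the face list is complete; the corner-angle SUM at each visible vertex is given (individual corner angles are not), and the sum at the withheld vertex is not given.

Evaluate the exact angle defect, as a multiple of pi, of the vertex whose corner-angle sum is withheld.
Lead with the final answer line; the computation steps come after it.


Answer: defect(P2) = (41/24)*pi

V = 4, E = 6, F = 4; chi = V - E + F = 2
Gauss-Bonnet: total defect = 2*pi*chi = 4*pi; visible defects sum to (55/24)*pi


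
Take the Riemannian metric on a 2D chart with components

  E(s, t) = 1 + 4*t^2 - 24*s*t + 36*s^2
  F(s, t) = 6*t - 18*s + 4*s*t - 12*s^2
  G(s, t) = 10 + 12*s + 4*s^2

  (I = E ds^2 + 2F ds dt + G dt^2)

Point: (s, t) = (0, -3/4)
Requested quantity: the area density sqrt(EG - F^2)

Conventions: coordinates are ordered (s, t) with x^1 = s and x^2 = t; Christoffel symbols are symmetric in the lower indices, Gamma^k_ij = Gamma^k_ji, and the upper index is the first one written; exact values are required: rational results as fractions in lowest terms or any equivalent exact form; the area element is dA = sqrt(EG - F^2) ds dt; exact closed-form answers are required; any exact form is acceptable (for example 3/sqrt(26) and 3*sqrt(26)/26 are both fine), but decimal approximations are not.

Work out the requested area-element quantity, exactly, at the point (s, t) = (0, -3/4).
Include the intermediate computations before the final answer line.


E = 13/4, F = -9/2, G = 10; EG - F^2 = 49/4

Answer: sqrt(EG - F^2) = 7/2


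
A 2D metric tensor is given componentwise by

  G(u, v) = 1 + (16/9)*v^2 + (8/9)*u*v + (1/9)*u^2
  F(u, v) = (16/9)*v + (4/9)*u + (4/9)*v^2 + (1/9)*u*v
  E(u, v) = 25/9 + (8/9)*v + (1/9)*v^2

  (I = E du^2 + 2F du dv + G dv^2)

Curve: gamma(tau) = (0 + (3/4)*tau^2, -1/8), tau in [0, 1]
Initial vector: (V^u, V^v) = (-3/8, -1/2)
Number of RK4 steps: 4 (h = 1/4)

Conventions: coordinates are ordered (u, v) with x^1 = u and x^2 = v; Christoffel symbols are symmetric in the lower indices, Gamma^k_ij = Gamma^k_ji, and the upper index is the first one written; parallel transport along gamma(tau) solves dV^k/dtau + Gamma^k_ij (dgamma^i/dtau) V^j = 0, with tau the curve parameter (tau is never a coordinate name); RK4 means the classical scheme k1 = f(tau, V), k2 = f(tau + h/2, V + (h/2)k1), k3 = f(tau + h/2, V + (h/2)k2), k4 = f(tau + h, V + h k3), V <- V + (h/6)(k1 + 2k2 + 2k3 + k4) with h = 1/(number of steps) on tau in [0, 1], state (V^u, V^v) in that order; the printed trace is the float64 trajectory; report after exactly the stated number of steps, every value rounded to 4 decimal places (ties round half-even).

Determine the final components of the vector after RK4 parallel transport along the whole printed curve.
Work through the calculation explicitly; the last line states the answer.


gamma'(tau) = ((3/2)*tau, 0); f(tau, V)^k = -Gamma^k_ij(gamma(tau)) gamma'^i(tau) V^j; h = 1/4; intermediate values shown to 6 dp
curve data and Christoffel symbols at the stage parameters:
  tau = 0.000000: gamma = (0.000000, -0.125000), gamma' = (0.000000, 0.000000); Gamma_uuu = 0.000000, Gamma_uuv = 0.159691, Gamma_uvv = 0.638764, Gamma_vuu = 0.000000, Gamma_vuv = -0.020605, Gamma_vvv = -0.082421
  tau = 0.125000: gamma = (0.011719, -0.125000), gamma' = (0.187500, 0.000000); Gamma_uuu = 0.000000, Gamma_uuv = 0.159767, Gamma_uvv = 0.639069, Gamma_vuu = 0.000000, Gamma_vuv = -0.020132, Gamma_vvv = -0.080528
  tau = 0.250000: gamma = (0.046875, -0.125000), gamma' = (0.375000, 0.000000); Gamma_uuu = 0.000000, Gamma_uuv = 0.159985, Gamma_uvv = 0.639942, Gamma_vuu = 0.000000, Gamma_vuv = -0.018708, Gamma_vvv = -0.074832
  tau = 0.375000: gamma = (0.105469, -0.125000), gamma' = (0.562500, 0.000000); Gamma_uuu = 0.000000, Gamma_uuv = 0.160314, Gamma_uvv = 0.641257, Gamma_vuu = 0.000000, Gamma_vuv = -0.016322, Gamma_vvv = -0.065289
  tau = 0.500000: gamma = (0.187500, -0.125000), gamma' = (0.750000, 0.000000); Gamma_uuu = 0.000000, Gamma_uuv = 0.160700, Gamma_uvv = 0.642799, Gamma_vuu = 0.000000, Gamma_vuv = -0.012960, Gamma_vvv = -0.051839
  tau = 0.625000: gamma = (0.292969, -0.125000), gamma' = (0.937500, 0.000000); Gamma_uuu = 0.000000, Gamma_uuv = 0.161066, Gamma_uvv = 0.644263, Gamma_vuu = 0.000000, Gamma_vuv = -0.008605, Gamma_vvv = -0.034421
  tau = 0.750000: gamma = (0.421875, -0.125000), gamma' = (1.125000, 0.000000); Gamma_uuu = 0.000000, Gamma_uuv = 0.161312, Gamma_uvv = 0.645249, Gamma_vuu = 0.000000, Gamma_vuv = -0.003252, Gamma_vvv = -0.013009
  tau = 0.875000: gamma = (0.574219, -0.125000), gamma' = (1.312500, 0.000000); Gamma_uuu = 0.000000, Gamma_uuv = 0.161316, Gamma_uvv = 0.645265, Gamma_vuu = 0.000000, Gamma_vuv = 0.003090, Gamma_vvv = 0.012359
  tau = 1.000000: gamma = (0.750000, -0.125000), gamma' = (1.500000, 0.000000); Gamma_uuu = 0.000000, Gamma_uuv = 0.160934, Gamma_uvv = 0.643738, Gamma_vuu = 0.000000, Gamma_vuv = 0.010383, Gamma_vvv = 0.041531
step 0: V^u = -0.3750, V^v = -0.5000
step 1: k1 = (0.000000, 0.000000), k2 = (0.014978, -0.001887), k3 = (0.014985, -0.001888), k4 = (0.030026, -0.003511); V <- V + (h/6)(k1 + 2k2 + 2k3 + k4): V^u = -0.3713, V^v = -0.5005
step 2: k1 = (0.030025, -0.003511), k2 = (0.045170, -0.004599), k3 = (0.045182, -0.004600), k4 = (0.060457, -0.004876); V <- V + (h/6)(k1 + 2k2 + 2k3 + k4): V^u = -0.3600, V^v = -0.5016
step 3: k1 = (0.060452, -0.004875), k2 = (0.075830, -0.004051), k3 = (0.075814, -0.004051), k4 = (0.091208, -0.001839); V <- V + (h/6)(k1 + 2k2 + 2k3 + k4): V^u = -0.3410, V^v = -0.5025
step 4: k1 = (0.091198, -0.001839), k2 = (0.106449, 0.002039), k3 = (0.106346, 0.002037), k4 = (0.121189, 0.007819); V <- V + (h/6)(k1 + 2k2 + 2k3 + k4): V^u = -0.3144, V^v = -0.5019

Answer: V^u = -0.3144, V^v = -0.5019


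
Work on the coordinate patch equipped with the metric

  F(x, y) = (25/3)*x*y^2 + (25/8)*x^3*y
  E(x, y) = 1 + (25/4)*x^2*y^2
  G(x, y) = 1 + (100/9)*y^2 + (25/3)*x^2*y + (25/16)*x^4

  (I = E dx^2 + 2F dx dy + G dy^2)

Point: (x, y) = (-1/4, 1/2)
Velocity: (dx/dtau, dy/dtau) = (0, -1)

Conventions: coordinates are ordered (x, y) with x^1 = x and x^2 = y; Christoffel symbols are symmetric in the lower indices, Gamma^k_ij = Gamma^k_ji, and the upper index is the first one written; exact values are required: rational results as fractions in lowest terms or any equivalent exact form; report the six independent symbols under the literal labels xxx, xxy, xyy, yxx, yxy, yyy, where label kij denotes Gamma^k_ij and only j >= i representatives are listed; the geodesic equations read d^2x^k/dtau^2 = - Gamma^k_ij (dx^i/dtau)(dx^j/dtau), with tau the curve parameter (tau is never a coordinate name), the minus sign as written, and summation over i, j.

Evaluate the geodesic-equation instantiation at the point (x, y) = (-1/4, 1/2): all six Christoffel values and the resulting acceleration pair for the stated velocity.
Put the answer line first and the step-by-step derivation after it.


Answer: Gamma_xxx = -14400/152689, Gamma_xxy = 7200/152689, Gamma_xyy = -38400/152689, Gamma_yxx = 80400/152689, Gamma_yxy = -40200/152689, Gamma_yyy = 214400/152689; accelerations (d^2x/dtau^2, d^2y/dtau^2) = (38400/152689, -214400/152689)

E = 281/256, F = -1675/3072, G = 149089/36864 at the point
E_x = -25/32, E_y = 25/64, F_x = 1825/768, F_y = -3275/1536, G_x = -1675/768, G_y = 1675/144
EG - F^2 = 152689/36864;  g^inv = (36864/152689) * [[149089/36864, 1675/3072], [1675/3072, 281/256]]
first-kind symbols [ij,l] = (1/2)(d_i g_jl + d_j g_il - d_l g_ij): [xx,x] = E_x/2 = -25/64, [xx,y] = F_x - E_y/2 = 1675/768, [xy,x] = E_y/2 = 25/128, [xy,y] = G_x/2 = -1675/1536, [yy,x] = F_y - G_x/2 = -25/24, [yy,y] = G_y/2 = 1675/288
Gamma^x_ij = (G*[ij,x] - F*[ij,y])/(EG - F^2), Gamma^y_ij = (E*[ij,y] - F*[ij,x])/(EG - F^2)
Gamma_xxx = -14400/152689, Gamma_xxy = 7200/152689, Gamma_xyy = -38400/152689, Gamma_yxx = 80400/152689, Gamma_yxy = -40200/152689, Gamma_yyy = 214400/152689
d^2x/dtau^2 = -(Gamma_xxx*(0)^2 + 2*Gamma_xxy*(0)*(-1) + Gamma_xyy*(-1)^2) = 38400/152689
d^2y/dtau^2 = -(Gamma_yxx*(0)^2 + 2*Gamma_yxy*(0)*(-1) + Gamma_yyy*(-1)^2) = -214400/152689


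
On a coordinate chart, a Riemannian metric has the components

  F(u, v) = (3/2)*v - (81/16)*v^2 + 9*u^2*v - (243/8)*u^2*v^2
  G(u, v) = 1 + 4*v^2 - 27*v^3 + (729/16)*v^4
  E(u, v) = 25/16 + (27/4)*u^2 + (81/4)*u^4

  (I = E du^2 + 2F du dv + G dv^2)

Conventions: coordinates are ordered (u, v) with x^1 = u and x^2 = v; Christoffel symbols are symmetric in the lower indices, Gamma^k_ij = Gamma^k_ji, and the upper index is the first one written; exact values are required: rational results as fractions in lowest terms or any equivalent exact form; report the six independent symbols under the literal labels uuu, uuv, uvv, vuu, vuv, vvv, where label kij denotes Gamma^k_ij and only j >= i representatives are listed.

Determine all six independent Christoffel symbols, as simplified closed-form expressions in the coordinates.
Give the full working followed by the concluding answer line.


E = 25/16 + (27/4)*u^2 + (81/4)*u^4; F = (3/2)*v - (81/16)*v^2 + 9*u^2*v - (243/8)*u^2*v^2; G = 1 + 4*v^2 - 27*v^3 + (729/16)*v^4
Gamma^k_ij = (1/2) g^{kl} (d_i g_jl + d_j g_il - d_l g_ij), with g^inv = (1/(EG-F^2)) [[G, -F], [-F, E]]
first partials: E_u = (27/2)*u + 81*u^3, E_v = 0, F_u = 18*u*v - (243/4)*u*v^2, F_v = 3/2 - (81/8)*v + 9*u^2 - (243/4)*u^2*v, G_u = 0, G_v = 8*v - 81*v^2 + (729/4)*v^3
D = EG - F^2 = 25/16 + 4*v^2 + (27/4)*u^2 - 27*v^3 + (729/16)*v^4 + (81/4)*u^4
expanded: Gamma^u_uu = (G E_u - 2F F_u + F E_v)/(2D), Gamma^u_uv = (G E_v - F G_u)/(2D), Gamma^u_vv = (2G F_v - G G_u - F G_v)/(2D), Gamma^v_uu = (2E F_u - E E_v - F E_u)/(2D), Gamma^v_uv = (E G_u - F E_v)/(2D), Gamma^v_vv = (E G_v - 2F F_v + F G_u)/(2D); substitute and cancel common factors

Answer: Gamma_uuu = (648*u^3 + 108*u)/(324*u^4 + 108*u^2 + 729*v^4 - 432*v^3 + 64*v^2 + 25), Gamma_uuv = 0, Gamma_uvv = (-972*u^2*v + 144*u^2 - 162*v + 24)/(324*u^4 + 108*u^2 + 729*v^4 - 432*v^3 + 64*v^2 + 25), Gamma_vuu = (-972*u*v^2 + 288*u*v)/(324*u^4 + 108*u^2 + 729*v^4 - 432*v^3 + 64*v^2 + 25), Gamma_vuv = 0, Gamma_vvv = (1458*v^3 - 648*v^2 + 64*v)/(324*u^4 + 108*u^2 + 729*v^4 - 432*v^3 + 64*v^2 + 25)


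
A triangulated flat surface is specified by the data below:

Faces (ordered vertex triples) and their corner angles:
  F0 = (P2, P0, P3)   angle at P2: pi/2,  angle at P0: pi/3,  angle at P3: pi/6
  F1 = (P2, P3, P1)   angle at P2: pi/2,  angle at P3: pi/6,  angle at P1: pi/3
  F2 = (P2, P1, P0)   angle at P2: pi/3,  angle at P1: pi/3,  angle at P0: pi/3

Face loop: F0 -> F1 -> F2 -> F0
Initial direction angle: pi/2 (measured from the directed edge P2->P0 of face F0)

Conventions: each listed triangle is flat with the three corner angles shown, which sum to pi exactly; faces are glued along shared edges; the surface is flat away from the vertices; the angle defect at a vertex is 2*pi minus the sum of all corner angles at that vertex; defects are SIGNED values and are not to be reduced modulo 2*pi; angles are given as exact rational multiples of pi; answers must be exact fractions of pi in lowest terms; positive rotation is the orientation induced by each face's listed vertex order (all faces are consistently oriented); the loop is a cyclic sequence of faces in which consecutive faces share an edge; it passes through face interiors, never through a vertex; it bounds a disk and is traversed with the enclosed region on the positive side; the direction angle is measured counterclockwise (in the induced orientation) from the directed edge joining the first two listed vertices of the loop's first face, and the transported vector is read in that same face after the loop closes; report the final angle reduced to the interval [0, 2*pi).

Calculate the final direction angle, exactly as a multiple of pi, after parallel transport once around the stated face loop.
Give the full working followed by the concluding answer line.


enclosed vertex P2: corner angles sum to (4/3)*pi, defect = 2*pi - (4/3)*pi = (2/3)*pi
by Gauss-Bonnet the loop rotates the vector by the enclosed defect sum (positive orientation, mod 2*pi)
final angle = pi/2 + (2/3)*pi = (7/6)*pi (mod 2*pi)

Answer: final direction angle = (7/6)*pi


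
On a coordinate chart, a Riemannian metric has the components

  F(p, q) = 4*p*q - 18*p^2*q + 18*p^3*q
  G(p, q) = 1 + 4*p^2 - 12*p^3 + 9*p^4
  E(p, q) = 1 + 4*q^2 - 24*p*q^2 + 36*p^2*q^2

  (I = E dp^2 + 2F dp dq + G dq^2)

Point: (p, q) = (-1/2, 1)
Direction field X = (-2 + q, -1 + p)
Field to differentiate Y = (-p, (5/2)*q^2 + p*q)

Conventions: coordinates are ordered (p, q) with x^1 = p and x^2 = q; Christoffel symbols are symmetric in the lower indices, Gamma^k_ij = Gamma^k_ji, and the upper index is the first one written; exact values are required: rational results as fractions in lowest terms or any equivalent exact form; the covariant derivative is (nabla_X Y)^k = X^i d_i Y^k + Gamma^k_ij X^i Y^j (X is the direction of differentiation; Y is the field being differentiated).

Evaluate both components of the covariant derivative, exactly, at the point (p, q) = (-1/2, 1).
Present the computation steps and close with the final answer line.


E = 26, F = -35/4, G = 65/16 at the point
E_p = -60, E_q = 50, F_p = 71/2, F_q = -35/4, G_p = -35/2, G_q = 0
EG - F^2 = 465/16;  g^inv = (16/465) * [[65/16, 35/4], [35/4, 26]]
first-kind symbols [ij,l] = (1/2)(d_i g_jl + d_j g_il - d_l g_ij): [pp,p] = E_p/2 = -30, [pp,q] = F_p - E_q/2 = 21/2, [pq,p] = E_q/2 = 25, [pq,q] = G_p/2 = -35/4, [qq,p] = F_q - G_p/2 = 0, [qq,q] = G_q/2 = 0
Gamma^p_ij = (G*[ij,p] - F*[ij,q])/(EG - F^2), Gamma^q_ij = (E*[ij,q] - F*[ij,p])/(EG - F^2)
Gamma_ppp = -32/31, Gamma_ppq = 80/93, Gamma_pqq = 0, Gamma_qpp = 56/155, Gamma_qpq = -28/93, Gamma_qqq = 0
X = (-1, -3/2), Y = (1/2, 2) at the point

Answer: (nabla_X Y)^p = -79/93, (nabla_X Y)^q = -13211/1860


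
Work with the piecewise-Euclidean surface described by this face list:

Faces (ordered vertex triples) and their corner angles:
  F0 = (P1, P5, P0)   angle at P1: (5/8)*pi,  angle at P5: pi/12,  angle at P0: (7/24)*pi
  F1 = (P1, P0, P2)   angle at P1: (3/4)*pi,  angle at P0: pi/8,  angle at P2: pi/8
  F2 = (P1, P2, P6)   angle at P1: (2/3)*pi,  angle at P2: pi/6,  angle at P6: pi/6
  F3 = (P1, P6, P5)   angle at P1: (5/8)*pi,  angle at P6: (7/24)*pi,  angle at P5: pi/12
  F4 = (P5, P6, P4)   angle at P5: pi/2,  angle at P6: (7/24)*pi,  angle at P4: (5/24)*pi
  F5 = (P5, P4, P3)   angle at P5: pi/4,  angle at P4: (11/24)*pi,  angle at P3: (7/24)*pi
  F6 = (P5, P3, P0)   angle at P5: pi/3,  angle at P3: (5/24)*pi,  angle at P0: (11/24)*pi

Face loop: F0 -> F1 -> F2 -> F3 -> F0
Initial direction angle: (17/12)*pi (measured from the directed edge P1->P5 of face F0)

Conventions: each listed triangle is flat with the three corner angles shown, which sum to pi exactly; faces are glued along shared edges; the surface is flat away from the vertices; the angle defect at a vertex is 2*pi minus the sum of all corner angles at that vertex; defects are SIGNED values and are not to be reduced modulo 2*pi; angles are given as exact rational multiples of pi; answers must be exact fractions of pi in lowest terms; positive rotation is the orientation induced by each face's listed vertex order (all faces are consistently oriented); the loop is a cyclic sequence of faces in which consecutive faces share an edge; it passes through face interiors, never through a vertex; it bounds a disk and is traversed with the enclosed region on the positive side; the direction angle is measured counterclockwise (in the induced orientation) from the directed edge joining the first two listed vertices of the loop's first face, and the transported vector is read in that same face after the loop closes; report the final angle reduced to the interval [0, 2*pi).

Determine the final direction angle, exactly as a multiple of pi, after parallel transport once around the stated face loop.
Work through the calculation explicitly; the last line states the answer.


enclosed vertex P1: corner angles sum to (8/3)*pi, defect = 2*pi - (8/3)*pi = (-2/3)*pi
the final direction is the initial angle plus the enclosed defects, taken mod 2*pi in the induced orientation
final angle = (17/12)*pi - (2/3)*pi = (3/4)*pi (mod 2*pi)

Answer: final direction angle = (3/4)*pi
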